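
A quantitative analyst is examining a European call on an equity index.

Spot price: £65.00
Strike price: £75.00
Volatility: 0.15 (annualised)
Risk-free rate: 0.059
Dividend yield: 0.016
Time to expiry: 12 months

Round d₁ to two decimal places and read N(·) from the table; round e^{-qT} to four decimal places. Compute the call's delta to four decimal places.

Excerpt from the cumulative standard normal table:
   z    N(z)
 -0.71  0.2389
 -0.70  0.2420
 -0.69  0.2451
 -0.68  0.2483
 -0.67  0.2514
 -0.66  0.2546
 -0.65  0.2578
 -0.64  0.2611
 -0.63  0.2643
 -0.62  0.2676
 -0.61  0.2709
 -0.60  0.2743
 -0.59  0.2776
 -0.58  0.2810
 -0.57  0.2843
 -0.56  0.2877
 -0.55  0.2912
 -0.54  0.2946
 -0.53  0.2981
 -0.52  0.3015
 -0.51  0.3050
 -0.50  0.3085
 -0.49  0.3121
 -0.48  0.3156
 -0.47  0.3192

σ√T = 0.15 × 1.0000 = 0.1500
d₁ = [ln(65/75) + (0.059 − 0.016 + 0.15²/2)·1] / 0.1500 = [-0.1431 + 0.0542] / 0.1500 = -0.5923 ≈ -0.59
N(d₁) = N(-0.59) = 0.2776
Δ_call = e^(−qT)·N(d₁) = 0.9841·0.2776 = 0.2732

0.2732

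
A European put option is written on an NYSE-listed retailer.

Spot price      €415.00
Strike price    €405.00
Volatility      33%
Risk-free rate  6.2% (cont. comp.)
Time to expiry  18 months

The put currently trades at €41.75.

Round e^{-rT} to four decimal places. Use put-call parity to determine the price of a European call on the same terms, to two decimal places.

exp(−rT) = exp(−0.062·1.5) = 0.9112
Put-call parity: C − P = S − K·e^(−rT) = 415 − 405·0.9112 = 415 − 369.0360 = 45.9640
C = P + (C − P) = 41.75 + (45.9640) = 87.7140

€87.71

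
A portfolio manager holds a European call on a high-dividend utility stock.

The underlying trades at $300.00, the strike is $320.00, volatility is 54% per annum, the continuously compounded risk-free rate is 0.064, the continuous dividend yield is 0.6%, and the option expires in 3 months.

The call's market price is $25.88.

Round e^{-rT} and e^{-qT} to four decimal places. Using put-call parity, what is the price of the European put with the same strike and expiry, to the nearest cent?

exp(−qT) = exp(−0.006·0.25) = 0.9985;  exp(−rT) = exp(−0.064·0.25) = 0.9841
Put-call parity: C − P = S·e^(−qT) − K·e^(−rT) = 300·0.9985 − 320·0.9841 = 299.5500 − 314.9120 = -15.3620
P = C − (C − P) = 25.88 − (-15.3620) = 41.2420

$41.24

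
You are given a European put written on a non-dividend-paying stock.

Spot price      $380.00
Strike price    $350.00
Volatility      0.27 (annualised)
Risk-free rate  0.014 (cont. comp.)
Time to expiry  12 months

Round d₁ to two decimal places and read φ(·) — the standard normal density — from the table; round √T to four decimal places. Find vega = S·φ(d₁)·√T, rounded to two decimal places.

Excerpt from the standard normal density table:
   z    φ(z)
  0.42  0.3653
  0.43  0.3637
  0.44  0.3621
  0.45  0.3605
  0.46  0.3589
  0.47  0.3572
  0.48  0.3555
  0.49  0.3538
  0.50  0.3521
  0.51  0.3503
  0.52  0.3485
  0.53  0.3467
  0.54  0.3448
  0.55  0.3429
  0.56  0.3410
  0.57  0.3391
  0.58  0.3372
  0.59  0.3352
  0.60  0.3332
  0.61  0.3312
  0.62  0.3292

134.44

T = 1;  σ√T = 0.2700
d₁ = [ln(380/350) + (0.014 + ½·0.27²)·1] / (σ√T) = (0.0822 + 0.0505) / 0.2700 = 0.4914 ⇒ 0.49
√T = √1 = 1.0000
φ(d₁) = φ(0.49) = 0.3538
vega = S·φ(d₁)·√T = 380·0.3538·1.0000 = 134.4440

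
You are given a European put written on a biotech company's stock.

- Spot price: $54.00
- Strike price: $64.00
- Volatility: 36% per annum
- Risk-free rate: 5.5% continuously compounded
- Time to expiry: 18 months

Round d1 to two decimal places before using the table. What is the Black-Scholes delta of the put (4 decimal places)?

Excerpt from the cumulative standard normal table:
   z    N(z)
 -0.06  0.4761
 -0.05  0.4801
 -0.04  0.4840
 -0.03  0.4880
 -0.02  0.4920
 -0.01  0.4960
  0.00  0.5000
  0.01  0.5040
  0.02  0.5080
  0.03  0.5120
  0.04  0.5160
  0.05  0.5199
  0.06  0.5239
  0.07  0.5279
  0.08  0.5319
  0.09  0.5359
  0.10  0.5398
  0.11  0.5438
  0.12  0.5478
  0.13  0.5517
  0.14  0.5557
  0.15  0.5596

T = 1.5;  σ√T = 0.4409
d₁ = [ln(54/64) + (0.055 + 0.36²/2)·1.5] / 0.4409 = [-0.1699 + 0.1797] / 0.4409 = 0.0222 → 0.02
N(d₁) = N(0.02) = 0.5080
Δ_put = N(d₁) − 1 = 0.5080 − 1 = -0.4920

-0.4920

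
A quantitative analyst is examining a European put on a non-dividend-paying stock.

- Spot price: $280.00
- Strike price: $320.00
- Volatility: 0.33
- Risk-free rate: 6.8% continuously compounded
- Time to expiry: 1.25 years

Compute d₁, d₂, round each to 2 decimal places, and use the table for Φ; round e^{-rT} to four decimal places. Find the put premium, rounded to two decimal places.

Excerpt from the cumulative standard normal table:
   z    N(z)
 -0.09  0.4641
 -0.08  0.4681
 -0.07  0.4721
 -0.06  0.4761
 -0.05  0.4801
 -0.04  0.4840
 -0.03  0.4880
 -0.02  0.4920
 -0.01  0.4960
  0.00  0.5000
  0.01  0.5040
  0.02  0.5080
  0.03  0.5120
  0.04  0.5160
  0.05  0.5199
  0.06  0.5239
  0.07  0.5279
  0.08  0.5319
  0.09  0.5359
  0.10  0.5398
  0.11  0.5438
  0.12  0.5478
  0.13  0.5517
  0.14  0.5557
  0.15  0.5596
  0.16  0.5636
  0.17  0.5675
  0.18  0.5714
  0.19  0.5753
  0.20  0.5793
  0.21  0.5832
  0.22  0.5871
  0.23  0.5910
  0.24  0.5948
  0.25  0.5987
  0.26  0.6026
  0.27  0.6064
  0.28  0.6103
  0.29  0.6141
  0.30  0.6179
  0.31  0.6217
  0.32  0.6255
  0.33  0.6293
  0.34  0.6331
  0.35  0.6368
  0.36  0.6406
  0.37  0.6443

$49.42

σ√T = 0.33·√1.25 = 0.3690
d₁ = [ln(280/320) + (0.068 + 0.33²/2)·1.25] / 0.3690 = [-0.1335 + 0.1531] / 0.3690 = 0.0529 ⇒ 0.05
d₂ = d₁ − σ√T = 0.0529 − 0.3690 = -0.3160 ⇒ -0.32
e^(−rT) = e^(−0.068·1.25) = 0.9185
P = 320·0.9185·N(0.32) − 280·N(-0.05) = 320·0.9185·0.6255 − 280·0.4801 = 183.8470 − 134.4280 = 49.4190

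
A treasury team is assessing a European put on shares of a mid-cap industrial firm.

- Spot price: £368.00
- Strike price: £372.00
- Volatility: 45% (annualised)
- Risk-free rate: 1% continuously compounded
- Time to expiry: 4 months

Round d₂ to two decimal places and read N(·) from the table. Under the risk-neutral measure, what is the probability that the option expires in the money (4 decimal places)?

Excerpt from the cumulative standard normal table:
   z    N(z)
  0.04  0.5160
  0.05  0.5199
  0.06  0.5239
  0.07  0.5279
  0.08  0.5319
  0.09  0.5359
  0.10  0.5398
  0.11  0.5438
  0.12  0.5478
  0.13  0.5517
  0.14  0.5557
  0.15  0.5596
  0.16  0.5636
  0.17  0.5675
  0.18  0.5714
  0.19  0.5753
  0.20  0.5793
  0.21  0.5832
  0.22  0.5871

0.5636

σ√T = 0.45 × 0.5774 = 0.2598
d₁ = [ln(368/372) + (0.01 + 0.45²/2)·0.3333] / 0.2598 = [-0.0108 + 0.0371] / 0.2598 = 0.1011 ≈ 0.10
d₂ = d₁ − σ√T = 0.1011 − 0.2598 = -0.1587 ≈ -0.16
Pr(exercise) under Q = N(−d₂) = N(0.16) = 0.5636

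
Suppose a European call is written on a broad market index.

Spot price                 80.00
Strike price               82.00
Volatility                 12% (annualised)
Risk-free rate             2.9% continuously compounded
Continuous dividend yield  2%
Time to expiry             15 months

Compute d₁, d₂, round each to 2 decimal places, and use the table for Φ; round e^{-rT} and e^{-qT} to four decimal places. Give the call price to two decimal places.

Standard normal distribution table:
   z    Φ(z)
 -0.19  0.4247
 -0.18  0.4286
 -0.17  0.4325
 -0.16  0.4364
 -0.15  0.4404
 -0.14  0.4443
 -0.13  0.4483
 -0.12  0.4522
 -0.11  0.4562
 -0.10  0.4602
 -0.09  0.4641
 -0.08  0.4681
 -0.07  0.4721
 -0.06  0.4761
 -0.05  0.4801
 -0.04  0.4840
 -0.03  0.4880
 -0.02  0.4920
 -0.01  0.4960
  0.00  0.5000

3.87

T = 1.25;  σ√T = 0.1342
d₁ = [ln(80/82) + (0.029 − 0.02 + 0.12²/2)·1.25] / 0.1342 = [-0.0247 + 0.0202] / 0.1342 = -0.0331 which rounds to -0.03
d₂ = d₁ − σ√T = -0.0331 − 0.1342 = -0.1673 which rounds to -0.17
e^(−qT) = e^(−0.02·1.25) = 0.9753;  e^(−rT) = e^(−0.029·1.25) = 0.9644
N(d₁) = N(-0.03) = 0.4880;  N(d₂) = N(-0.17) = 0.4325
C = 80·0.9753·0.4880 − 82·0.9644·0.4325 = 38.0757 − 34.2024 = 3.8733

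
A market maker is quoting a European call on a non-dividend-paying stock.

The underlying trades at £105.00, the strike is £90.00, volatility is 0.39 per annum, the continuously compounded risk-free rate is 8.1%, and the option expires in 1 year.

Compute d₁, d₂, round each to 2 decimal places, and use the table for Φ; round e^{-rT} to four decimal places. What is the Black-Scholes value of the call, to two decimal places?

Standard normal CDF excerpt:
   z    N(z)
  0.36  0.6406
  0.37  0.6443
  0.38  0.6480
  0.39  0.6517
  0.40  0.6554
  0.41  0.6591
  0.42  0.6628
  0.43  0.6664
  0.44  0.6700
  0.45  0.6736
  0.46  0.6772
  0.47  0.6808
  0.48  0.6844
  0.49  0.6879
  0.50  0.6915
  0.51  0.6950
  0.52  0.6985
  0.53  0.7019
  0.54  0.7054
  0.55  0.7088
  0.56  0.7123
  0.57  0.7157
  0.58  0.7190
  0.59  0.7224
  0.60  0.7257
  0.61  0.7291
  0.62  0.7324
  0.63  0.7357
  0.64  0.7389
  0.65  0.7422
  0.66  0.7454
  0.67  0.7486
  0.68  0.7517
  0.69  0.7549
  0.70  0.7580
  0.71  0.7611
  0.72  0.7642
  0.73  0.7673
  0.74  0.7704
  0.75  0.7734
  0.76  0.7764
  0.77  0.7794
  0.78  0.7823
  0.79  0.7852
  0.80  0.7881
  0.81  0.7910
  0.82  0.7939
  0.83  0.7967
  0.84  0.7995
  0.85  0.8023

£28.05

σ√T = 0.39·√1 = 0.3900
d₁ = [ln(105/90) + (0.081 + 0.39²/2)·1] / 0.3900 = [0.1542 + 0.1571] / 0.3900 = 0.7980 which rounds to 0.80
d₂ = d₁ − σ√T = 0.7980 − 0.3900 = 0.4080 which rounds to 0.41
exp(−rT) = exp(−0.081·1) = 0.9222
C = 105·N(0.80) − 90·0.9222·N(0.41) = 105·0.7881 − 90·0.9222·0.6591 = 82.7505 − 54.7040 = 28.0465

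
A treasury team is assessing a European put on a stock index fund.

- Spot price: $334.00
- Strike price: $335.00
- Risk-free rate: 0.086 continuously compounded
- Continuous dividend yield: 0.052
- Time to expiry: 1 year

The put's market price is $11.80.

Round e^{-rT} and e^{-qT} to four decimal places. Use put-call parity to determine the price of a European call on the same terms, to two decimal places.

$21.47

exp(−qT) = exp(−0.052·1) = 0.9493;  exp(−rT) = exp(−0.086·1) = 0.9176
Put-call parity: C − P = S·e^(−qT) − K·e^(−rT) = 334·0.9493 − 335·0.9176 = 317.0662 − 307.3960 = 9.6702
C = P + (C − P) = 11.80 + (9.6702) = 21.4702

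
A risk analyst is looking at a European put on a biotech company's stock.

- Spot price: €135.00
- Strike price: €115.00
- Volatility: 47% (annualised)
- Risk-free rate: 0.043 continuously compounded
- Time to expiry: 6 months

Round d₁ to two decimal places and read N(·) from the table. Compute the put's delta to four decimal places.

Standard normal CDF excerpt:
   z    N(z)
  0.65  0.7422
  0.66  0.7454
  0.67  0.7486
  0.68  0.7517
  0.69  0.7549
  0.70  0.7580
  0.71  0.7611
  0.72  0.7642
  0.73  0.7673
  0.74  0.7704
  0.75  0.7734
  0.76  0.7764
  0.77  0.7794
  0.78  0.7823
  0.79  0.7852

σ√T = 0.47 × 0.7071 = 0.3323
d₁ = [ln(135/115) + (0.043 + ½·0.47²)·0.5] / (σ√T) = (0.1603 + 0.0767) / 0.3323 = 0.7133 → 0.71
N(d₁) = N(0.71) = 0.7611
Δ_put = N(d₁) − 1 = 0.7611 − 1 = -0.2389

-0.2389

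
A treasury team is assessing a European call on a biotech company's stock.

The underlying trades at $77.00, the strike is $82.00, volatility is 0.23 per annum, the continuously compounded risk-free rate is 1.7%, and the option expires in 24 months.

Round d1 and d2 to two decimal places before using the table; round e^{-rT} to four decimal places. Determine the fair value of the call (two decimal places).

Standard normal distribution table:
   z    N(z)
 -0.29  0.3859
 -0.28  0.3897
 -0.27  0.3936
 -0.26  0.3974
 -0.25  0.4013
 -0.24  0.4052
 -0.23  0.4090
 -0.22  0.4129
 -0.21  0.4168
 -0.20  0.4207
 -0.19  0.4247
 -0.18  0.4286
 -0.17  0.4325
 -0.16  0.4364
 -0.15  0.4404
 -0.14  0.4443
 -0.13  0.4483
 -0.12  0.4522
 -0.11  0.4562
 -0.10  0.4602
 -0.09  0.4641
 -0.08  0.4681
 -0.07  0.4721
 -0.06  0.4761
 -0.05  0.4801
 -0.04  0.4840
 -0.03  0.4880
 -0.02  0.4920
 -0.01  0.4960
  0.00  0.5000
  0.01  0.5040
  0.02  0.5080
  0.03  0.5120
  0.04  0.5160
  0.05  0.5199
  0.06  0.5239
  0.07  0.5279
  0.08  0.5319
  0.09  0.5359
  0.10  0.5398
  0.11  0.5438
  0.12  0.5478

σ√T = 0.23 × 1.4142 = 0.3253
d₁ = [ln(77/82) + (0.017 + 0.23²/2)·2] / 0.3253 = [-0.0629 + 0.0869] / 0.3253 = 0.0737 ≈ 0.07
d₂ = d₁ − σ√T = 0.0737 − 0.3253 = -0.2515 ≈ -0.25
exp(−rT) = exp(−0.017·2) = 0.9666
C = 77·N(0.07) − 82·0.9666·N(-0.25) = 77·0.5279 − 82·0.9666·0.4013 = 40.6483 − 31.8075 = 8.8408

$8.84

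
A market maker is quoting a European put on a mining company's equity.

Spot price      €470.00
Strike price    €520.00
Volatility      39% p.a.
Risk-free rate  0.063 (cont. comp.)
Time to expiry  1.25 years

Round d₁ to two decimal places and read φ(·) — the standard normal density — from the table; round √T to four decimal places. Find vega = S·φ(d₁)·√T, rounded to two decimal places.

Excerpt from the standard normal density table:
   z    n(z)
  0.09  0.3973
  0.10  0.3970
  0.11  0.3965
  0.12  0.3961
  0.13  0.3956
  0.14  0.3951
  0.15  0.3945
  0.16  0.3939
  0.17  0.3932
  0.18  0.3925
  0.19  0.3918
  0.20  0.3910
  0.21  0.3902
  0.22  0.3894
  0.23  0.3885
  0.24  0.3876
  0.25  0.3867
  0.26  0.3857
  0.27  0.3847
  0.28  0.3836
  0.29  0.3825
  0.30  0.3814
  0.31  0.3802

206.61

σ√T = 0.39 × 1.1180 = 0.4360
d₁ = [ln(470/520) + (0.063 + 0.39²/2)·1.25] / 0.4360 = [-0.1011 + 0.1738] / 0.4360 = 0.1668 ⇒ 0.17
√T = √1.25 = 1.1180
φ(d₁) = φ(0.17) = 0.3932
vega = S·φ(d₁)·√T = 470·0.3932·1.1180 = 206.6109
(The call has the same vega.)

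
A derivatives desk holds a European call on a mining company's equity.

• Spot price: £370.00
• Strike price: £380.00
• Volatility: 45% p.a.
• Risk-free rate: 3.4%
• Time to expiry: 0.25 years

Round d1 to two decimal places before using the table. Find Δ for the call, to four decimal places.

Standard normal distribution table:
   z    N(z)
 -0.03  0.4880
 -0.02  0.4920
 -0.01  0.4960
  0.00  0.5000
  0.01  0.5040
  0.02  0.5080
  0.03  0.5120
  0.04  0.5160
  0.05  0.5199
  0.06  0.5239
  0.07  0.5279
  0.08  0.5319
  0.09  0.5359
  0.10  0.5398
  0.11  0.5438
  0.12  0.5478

0.5120

σ√T = 0.45·√0.25 = 0.2250
d₁ = [ln(370/380) + (0.034 + ½·0.45²)·0.25] / (σ√T) = (-0.0267 + 0.0338) / 0.2250 = 0.0318 which rounds to 0.03
N(d₁) = N(0.03) = 0.5120
Δ_call = N(d₁) = 0.5120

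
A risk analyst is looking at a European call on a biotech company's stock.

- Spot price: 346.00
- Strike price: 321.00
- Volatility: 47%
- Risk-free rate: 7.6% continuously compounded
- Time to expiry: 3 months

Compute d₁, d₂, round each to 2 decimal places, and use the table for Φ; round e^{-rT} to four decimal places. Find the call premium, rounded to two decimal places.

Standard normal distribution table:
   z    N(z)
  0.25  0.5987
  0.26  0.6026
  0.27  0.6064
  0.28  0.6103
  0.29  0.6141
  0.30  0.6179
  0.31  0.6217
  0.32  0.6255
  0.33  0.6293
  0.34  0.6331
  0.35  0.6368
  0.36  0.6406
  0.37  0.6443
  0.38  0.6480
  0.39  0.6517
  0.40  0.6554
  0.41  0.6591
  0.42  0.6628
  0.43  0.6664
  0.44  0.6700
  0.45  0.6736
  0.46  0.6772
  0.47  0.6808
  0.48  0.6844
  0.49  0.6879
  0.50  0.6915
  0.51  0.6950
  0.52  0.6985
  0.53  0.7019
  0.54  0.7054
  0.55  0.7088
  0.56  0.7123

49.46

T = 0.25;  σ√T = 0.2350
d₁ = [ln(346/321) + (0.076 + ½·0.47²)·0.25] / (σ√T) = (0.0750 + 0.0466) / 0.2350 = 0.5175 → 0.52
d₂ = 0.5175 − 0.2350 = 0.2825 → 0.28
exp(−rT) = exp(−0.076·0.25) = 0.9812
N(d₁) = N(0.52) = 0.6985;  N(d₂) = N(0.28) = 0.6103
C = 346·0.6985 − 321·0.9812·0.6103 = 241.6810 − 192.2233 = 49.4577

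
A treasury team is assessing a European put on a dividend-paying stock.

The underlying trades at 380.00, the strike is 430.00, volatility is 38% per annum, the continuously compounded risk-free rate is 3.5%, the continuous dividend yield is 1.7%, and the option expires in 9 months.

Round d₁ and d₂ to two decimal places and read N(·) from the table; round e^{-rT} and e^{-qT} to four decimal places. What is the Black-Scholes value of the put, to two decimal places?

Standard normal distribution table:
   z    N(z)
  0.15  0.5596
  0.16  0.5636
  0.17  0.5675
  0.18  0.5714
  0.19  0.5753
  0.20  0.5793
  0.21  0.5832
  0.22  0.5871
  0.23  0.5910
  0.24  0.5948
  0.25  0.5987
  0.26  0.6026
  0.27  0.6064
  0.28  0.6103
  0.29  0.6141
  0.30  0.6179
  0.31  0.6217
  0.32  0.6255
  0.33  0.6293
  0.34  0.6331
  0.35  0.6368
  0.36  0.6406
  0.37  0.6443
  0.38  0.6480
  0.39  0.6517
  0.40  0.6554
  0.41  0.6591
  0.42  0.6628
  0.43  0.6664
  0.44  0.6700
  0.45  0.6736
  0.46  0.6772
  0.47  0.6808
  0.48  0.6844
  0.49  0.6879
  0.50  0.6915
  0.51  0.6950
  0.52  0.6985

76.73

σ√T = 0.38·√0.75 = 0.3291
d₁ = [ln(380/430) + (0.035 − 0.017 + 0.38²/2)·0.75] / 0.3291 = [-0.1236 + 0.0677] / 0.3291 = -0.1701 which rounds to -0.17
d₂ = d₁ − σ√T = -0.1701 − 0.3291 = -0.4991 which rounds to -0.50
e^(−qT) = e^(−0.017·0.75) = 0.9873;  e^(−rT) = e^(−0.035·0.75) = 0.9741
P = 430·0.9741·N(0.50) − 380·0.9873·N(0.17) = 430·0.9741·0.6915 − 380·0.9873·0.5675 = 289.6438 − 212.9112 = 76.7325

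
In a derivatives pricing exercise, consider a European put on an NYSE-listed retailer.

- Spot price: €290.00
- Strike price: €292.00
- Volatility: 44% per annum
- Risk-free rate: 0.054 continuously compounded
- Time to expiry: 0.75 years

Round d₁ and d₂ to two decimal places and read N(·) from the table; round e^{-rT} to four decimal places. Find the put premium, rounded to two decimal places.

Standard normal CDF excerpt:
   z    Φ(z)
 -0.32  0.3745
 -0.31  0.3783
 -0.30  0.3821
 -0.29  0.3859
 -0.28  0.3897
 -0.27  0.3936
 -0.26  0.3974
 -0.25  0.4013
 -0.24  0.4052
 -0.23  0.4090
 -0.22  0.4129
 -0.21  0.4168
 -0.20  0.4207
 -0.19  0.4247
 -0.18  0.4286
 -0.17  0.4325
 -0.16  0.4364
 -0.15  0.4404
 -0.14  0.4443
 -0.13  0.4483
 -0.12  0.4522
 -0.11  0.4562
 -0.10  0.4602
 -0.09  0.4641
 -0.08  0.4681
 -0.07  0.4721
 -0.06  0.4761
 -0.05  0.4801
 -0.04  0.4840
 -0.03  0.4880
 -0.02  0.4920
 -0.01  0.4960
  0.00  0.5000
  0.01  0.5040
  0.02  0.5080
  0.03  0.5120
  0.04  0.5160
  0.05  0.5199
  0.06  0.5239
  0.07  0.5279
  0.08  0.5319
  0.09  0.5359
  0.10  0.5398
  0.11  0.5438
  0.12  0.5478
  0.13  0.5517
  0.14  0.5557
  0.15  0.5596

€38.35

σ√T = 0.44 × 0.8660 = 0.3811
d₁ = [ln(290/292) + (0.054 + 0.44²/2)·0.75] / 0.3811 = [-0.0069 + 0.1131] / 0.3811 = 0.2788 which rounds to 0.28
d₂ = d₁ − σ√T = 0.2788 − 0.3811 = -0.1023 which rounds to -0.10
exp(−rT) = exp(−0.054·0.75) = 0.9603
N(−d₂) = N(0.10) = 0.5398;  N(−d₁) = N(-0.28) = 0.3897
P = 292·0.9603·0.5398 − 290·0.3897 = 151.3640 − 113.0130 = 38.3510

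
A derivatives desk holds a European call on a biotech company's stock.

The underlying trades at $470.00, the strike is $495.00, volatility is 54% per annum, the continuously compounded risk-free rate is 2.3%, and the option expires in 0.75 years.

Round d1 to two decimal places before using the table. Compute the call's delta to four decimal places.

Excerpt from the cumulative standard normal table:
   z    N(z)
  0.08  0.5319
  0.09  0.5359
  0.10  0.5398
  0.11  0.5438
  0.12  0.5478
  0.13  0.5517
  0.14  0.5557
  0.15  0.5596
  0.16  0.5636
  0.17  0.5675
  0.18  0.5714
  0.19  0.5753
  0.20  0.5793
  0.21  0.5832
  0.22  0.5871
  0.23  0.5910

T = 0.75;  σ√T = 0.4677
d₁ = [ln(470/495) + (0.023 + 0.54²/2)·0.75] / 0.4677 = [-0.0518 + 0.1266] / 0.4677 = 0.1599 ≈ 0.16
N(d₁) = N(0.16) = 0.5636
Δ_call = N(d₁) = 0.5636

0.5636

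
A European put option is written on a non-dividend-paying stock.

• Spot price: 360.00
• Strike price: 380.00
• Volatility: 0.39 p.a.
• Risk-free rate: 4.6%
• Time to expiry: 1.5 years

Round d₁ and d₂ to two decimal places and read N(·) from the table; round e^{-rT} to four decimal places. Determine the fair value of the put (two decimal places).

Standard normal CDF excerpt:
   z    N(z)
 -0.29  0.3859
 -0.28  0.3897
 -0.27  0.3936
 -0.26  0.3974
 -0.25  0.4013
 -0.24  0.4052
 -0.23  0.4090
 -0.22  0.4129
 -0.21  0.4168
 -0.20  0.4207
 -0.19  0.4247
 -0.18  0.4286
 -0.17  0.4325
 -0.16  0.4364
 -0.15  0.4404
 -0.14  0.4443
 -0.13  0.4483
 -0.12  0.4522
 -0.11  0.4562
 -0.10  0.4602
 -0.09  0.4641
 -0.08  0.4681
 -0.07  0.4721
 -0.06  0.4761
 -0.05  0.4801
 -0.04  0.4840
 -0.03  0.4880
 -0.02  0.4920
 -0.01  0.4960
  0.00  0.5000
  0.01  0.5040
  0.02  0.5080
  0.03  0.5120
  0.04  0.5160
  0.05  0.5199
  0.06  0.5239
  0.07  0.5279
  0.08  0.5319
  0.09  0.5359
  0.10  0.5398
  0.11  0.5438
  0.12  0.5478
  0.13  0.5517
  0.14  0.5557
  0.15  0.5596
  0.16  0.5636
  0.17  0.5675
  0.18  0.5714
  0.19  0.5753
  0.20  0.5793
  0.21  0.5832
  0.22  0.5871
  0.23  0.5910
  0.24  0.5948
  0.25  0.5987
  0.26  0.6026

65.14

T = 1.5;  σ√T = 0.4777
d₁ = [ln(360/380) + (0.046 + 0.39²/2)·1.5] / 0.4777 = [-0.0541 + 0.1831] / 0.4777 = 0.2701 ≈ 0.27
d₂ = d₁ − σ√T = 0.2701 − 0.4777 = -0.2076 ≈ -0.21
e^(−rT) = e^(−0.046·1.5) = 0.9333
N(−d₂) = N(0.21) = 0.5832;  N(−d₁) = N(-0.27) = 0.3936
P = 380·0.9333·0.5832 − 360·0.3936 = 206.8342 − 141.6960 = 65.1382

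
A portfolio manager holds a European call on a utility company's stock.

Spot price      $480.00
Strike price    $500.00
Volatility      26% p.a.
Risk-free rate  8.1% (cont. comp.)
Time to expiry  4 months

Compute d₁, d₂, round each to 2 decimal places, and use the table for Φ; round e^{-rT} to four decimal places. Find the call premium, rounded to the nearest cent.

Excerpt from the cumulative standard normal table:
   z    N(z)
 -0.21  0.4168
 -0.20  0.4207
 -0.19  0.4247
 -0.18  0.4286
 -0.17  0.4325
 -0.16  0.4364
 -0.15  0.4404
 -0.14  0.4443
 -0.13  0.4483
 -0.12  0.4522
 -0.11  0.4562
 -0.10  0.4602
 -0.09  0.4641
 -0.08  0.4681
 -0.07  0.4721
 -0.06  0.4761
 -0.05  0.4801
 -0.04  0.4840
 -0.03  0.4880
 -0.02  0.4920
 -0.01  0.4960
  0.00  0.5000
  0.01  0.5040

σ√T = 0.26 × 0.5774 = 0.1501
d₁ = [ln(480/500) + (0.081 + 0.26²/2)·0.3333] / 0.1501 = [-0.0408 + 0.0383] / 0.1501 = -0.0170 which rounds to -0.02
d₂ = d₁ − σ√T = -0.0170 − 0.1501 = -0.1671 which rounds to -0.17
e^(−rT) = e^(−0.081·0.3333) = 0.9734
N(d₁) = N(-0.02) = 0.4920;  N(d₂) = N(-0.17) = 0.4325
C = 480·0.4920 − 500·0.9734·0.4325 = 236.1600 − 210.4978 = 25.6622

$25.66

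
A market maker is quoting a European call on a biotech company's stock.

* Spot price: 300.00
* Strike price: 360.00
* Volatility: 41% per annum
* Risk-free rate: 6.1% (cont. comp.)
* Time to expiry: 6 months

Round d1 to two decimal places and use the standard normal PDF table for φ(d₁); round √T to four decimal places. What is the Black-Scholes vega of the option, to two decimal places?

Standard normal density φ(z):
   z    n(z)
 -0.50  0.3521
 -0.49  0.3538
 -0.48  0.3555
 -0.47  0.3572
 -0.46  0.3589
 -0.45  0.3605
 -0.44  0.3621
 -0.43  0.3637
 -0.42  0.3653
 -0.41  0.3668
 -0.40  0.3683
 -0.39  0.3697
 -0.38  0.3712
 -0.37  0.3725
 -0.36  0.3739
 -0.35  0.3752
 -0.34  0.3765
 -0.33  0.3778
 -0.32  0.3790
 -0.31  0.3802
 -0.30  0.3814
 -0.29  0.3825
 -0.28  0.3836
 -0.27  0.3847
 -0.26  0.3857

78.74

T = 0.5;  σ√T = 0.2899
ln(S/K) + (r + σ²/2)T = ln(300/360) + (0.061 + 0.41²/2)·0.5 = -0.1823 + 0.0725 = -0.1098
d₁ = -0.1098 / 0.2899 = -0.3787 → -0.38
√T = √0.5 = 0.7071
φ(d₁) = φ(-0.38) = 0.3712
vega = S·φ(d₁)·√T = 300·0.3712·0.7071 = 78.7427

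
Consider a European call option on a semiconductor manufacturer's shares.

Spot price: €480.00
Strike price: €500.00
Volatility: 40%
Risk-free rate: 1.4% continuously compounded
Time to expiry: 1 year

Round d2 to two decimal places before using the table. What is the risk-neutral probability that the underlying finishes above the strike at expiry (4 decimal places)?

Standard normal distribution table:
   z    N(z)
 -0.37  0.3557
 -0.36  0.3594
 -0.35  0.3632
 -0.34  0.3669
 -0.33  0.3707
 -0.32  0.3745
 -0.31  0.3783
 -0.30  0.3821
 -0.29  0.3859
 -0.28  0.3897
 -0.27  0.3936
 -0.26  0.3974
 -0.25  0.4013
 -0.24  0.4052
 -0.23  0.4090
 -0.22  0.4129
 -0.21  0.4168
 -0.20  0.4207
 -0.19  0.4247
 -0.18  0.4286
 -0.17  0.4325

0.3936

T = 1;  σ√T = 0.4000
d₁ = [ln(480/500) + (0.014 + ½·0.4²)·1] / (σ√T) = (-0.0408 + 0.0940) / 0.4000 = 0.1329 → 0.13
d₂ = 0.1329 − 0.4000 = -0.2671 → -0.27
Risk-neutral Pr[S_T > K] = N(d₂) = N(-0.27) = 0.3936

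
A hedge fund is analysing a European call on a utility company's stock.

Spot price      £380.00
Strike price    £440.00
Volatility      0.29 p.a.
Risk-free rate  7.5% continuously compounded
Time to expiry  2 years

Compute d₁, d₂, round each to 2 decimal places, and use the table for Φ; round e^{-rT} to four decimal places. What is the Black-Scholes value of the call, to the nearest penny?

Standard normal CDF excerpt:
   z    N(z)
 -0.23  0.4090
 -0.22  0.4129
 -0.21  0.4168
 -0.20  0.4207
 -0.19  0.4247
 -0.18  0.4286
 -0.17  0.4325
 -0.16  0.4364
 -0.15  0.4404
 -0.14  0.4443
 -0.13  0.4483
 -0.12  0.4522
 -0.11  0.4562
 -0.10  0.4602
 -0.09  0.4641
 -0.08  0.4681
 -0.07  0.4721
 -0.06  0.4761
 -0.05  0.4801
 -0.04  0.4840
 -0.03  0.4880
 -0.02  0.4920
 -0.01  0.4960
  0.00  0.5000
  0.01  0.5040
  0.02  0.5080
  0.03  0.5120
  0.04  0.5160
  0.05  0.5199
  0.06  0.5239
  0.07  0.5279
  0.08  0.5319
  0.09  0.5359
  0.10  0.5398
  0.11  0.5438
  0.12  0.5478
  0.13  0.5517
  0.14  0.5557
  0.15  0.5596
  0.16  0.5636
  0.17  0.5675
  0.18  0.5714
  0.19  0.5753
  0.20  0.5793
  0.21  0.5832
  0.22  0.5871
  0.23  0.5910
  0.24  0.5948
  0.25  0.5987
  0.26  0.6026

σ√T = 0.29·√2 = 0.4101
ln(S/K) + (r + σ²/2)T = ln(380/440) + (0.075 + 0.29²/2)·2 = -0.1466 + 0.2341 = 0.0875
d₁ = 0.0875 / 0.4101 = 0.2133 ⇒ 0.21
d₂ = d₁ − σ√T = 0.2133 − 0.4101 = -0.1968 ⇒ -0.20
e^(−rT) = e^(−0.075·2) = 0.8607
N(d₁) = N(0.21) = 0.5832;  N(d₂) = N(-0.20) = 0.4207
C = 380·0.5832 − 440·0.8607·0.4207 = 221.6160 − 159.3225 = 62.2935

£62.29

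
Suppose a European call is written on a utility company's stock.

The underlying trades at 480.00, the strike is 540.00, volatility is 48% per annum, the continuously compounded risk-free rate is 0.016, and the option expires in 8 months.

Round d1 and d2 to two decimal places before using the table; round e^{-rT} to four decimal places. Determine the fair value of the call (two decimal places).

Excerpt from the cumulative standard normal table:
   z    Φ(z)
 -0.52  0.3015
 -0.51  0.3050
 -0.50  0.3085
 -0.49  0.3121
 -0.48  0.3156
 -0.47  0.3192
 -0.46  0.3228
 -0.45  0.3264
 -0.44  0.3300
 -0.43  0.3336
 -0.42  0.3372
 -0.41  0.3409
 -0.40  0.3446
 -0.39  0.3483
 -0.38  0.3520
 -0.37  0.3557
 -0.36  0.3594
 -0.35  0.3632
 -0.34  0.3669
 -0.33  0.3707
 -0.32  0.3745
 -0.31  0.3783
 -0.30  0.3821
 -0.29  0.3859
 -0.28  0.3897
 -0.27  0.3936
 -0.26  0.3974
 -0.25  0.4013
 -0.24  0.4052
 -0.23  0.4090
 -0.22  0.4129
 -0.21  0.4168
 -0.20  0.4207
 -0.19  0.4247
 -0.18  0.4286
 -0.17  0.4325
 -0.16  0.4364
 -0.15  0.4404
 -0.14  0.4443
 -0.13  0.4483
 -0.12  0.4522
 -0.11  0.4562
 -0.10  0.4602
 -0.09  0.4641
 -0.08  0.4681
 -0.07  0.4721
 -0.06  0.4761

σ√T = 0.48 × 0.8165 = 0.3919
d₁ = [ln(480/540) + (0.016 + 0.48²/2)·0.6667] / 0.3919 = [-0.1178 + 0.0875] / 0.3919 = -0.0774 ≈ -0.08
d₂ = d₁ − σ√T = -0.0774 − 0.3919 = -0.4693 ≈ -0.47
exp(−rT) = exp(−0.016·0.6667) = 0.9894
N(d₁) = N(-0.08) = 0.4681;  N(d₂) = N(-0.47) = 0.3192
C = 480·0.4681 − 540·0.9894·0.3192 = 224.6880 − 170.5409 = 54.1471

54.15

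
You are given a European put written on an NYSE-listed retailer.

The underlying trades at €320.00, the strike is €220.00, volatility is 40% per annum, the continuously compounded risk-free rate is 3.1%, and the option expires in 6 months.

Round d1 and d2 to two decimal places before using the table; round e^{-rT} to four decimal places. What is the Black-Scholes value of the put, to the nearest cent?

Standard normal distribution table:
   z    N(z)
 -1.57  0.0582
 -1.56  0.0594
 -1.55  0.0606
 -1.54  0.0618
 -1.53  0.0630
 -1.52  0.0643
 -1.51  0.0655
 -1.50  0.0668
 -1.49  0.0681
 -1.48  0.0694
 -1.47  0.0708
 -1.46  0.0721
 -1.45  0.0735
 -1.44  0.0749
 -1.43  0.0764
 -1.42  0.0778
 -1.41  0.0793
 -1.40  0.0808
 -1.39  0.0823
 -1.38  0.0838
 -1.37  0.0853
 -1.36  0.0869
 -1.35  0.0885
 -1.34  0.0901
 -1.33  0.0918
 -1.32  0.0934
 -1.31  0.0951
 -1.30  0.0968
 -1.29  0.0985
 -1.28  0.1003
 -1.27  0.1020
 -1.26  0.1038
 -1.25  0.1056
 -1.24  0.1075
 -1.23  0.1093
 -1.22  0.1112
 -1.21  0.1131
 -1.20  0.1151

€2.71

T = 0.5;  σ√T = 0.2828
ln(S/K) + (r + σ²/2)T = ln(320/220) + (0.031 + 0.4²/2)·0.5 = 0.3747 + 0.0555 = 0.4302
d₁ = 0.4302 / 0.2828 = 1.5210 which rounds to 1.52
d₂ = d₁ − σ√T = 1.5210 − 0.2828 = 1.2381 which rounds to 1.24
exp(−rT) = exp(−0.031·0.5) = 0.9846
P = 220·0.9846·N(-1.24) − 320·N(-1.52) = 220·0.9846·0.1075 − 320·0.0643 = 23.2858 − 20.5760 = 2.7098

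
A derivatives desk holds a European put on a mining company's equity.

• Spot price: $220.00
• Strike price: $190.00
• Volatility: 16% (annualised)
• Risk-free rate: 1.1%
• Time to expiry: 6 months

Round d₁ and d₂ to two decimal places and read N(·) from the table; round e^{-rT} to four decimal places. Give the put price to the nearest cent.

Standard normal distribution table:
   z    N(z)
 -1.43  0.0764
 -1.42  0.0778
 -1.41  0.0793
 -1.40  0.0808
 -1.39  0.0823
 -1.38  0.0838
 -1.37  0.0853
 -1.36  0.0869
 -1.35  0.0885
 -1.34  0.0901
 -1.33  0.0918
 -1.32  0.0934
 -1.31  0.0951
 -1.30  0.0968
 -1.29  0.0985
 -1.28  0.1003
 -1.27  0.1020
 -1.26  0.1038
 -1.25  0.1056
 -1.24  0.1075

$0.84

σ√T = 0.16 × 0.7071 = 0.1131
d₁ = [ln(220/190) + (0.011 + ½·0.16²)·0.5] / (σ√T) = (0.1466 + 0.0119) / 0.1131 = 1.4010 ≈ 1.40
d₂ = 1.4010 − 0.1131 = 1.2878 ≈ 1.29
e^(−rT) = e^(−0.011·0.5) = 0.9945
N(−d₂) = N(-1.29) = 0.0985;  N(−d₁) = N(-1.40) = 0.0808
P = 190·0.9945·0.0985 − 220·0.0808 = 18.6121 − 17.7760 = 0.8361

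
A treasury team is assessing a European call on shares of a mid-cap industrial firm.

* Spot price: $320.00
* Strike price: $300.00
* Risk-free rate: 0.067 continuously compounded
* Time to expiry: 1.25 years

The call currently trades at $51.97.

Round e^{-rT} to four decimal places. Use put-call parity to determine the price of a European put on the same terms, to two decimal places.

e^(−rT) = e^(−0.067·1.25) = 0.9197
Put-call parity: C − P = S − K·e^(−rT) = 320 − 300·0.9197 = 320 − 275.9100 = 44.0900
P = C − (C − P) = 51.97 − (44.0900) = 7.8800

$7.88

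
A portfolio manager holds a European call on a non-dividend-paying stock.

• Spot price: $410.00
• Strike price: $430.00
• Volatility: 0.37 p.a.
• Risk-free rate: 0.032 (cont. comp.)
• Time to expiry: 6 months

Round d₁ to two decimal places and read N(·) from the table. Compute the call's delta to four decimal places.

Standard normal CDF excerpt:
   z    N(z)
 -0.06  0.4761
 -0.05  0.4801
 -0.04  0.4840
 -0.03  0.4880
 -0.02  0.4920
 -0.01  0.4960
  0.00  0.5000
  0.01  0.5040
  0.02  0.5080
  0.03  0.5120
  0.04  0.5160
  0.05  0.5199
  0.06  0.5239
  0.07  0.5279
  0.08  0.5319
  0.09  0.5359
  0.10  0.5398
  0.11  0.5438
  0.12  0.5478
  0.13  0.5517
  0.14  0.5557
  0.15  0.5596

σ√T = 0.37·√0.5 = 0.2616
ln(S/K) + (r + σ²/2)T = ln(410/430) + (0.032 + 0.37²/2)·0.5 = -0.0476 + 0.0502 = 0.0026
d₁ = 0.0026 / 0.2616 = 0.0099 ≈ 0.01
N(d₁) = N(0.01) = 0.5040
Δ_call = N(d₁) = 0.5040

0.5040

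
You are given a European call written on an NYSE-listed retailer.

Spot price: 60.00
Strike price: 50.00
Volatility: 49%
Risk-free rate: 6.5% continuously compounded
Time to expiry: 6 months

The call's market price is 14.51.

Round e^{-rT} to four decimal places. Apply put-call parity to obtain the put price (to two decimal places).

2.91

e^(−rT) = e^(−0.065·0.5) = 0.9680
Put-call parity: C − P = S − K·e^(−rT) = 60 − 50·0.9680 = 60 − 48.4000 = 11.6000
P = C − (C − P) = 14.51 − (11.6000) = 2.9100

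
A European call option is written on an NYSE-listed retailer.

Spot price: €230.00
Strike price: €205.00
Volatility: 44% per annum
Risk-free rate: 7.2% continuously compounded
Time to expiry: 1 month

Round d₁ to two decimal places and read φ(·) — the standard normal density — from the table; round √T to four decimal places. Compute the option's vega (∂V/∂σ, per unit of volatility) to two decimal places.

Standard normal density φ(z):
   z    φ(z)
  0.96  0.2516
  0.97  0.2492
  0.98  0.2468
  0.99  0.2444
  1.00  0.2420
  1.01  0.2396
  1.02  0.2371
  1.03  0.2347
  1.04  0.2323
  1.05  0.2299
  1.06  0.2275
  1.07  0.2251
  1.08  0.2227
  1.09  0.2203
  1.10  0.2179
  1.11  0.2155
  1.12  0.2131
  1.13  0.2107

σ√T = 0.44 × 0.2887 = 0.1270
d₁ = [ln(230/205) + (0.072 + 0.44²/2)·0.08333] / 0.1270 = [0.1151 + 0.0141] / 0.1270 = 1.0167 → 1.02
√T = √0.08333 = 0.2887
φ(d₁) = φ(1.02) = 0.2371
vega = S·φ(d₁)·√T = 230·0.2371·0.2887 = 15.7437

15.74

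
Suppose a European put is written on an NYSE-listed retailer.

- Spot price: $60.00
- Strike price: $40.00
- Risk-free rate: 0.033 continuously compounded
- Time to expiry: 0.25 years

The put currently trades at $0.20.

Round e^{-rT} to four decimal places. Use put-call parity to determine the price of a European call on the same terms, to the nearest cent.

$20.53

exp(−rT) = exp(−0.033·0.25) = 0.9918
Put-call parity: C − P = S − K·e^(−rT) = 60 − 40·0.9918 = 60 − 39.6720 = 20.3280
C = P + (C − P) = 0.20 + (20.3280) = 20.5280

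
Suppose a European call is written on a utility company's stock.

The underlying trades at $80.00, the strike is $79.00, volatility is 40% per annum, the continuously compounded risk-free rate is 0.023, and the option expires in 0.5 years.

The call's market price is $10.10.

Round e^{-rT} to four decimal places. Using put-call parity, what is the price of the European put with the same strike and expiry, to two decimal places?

exp(−rT) = exp(−0.023·0.5) = 0.9886
Put-call parity: C − P = S − K·e^(−rT) = 80 − 79·0.9886 = 80 − 78.0994 = 1.9006
P = C − (C − P) = 10.10 − (1.9006) = 8.1994

$8.20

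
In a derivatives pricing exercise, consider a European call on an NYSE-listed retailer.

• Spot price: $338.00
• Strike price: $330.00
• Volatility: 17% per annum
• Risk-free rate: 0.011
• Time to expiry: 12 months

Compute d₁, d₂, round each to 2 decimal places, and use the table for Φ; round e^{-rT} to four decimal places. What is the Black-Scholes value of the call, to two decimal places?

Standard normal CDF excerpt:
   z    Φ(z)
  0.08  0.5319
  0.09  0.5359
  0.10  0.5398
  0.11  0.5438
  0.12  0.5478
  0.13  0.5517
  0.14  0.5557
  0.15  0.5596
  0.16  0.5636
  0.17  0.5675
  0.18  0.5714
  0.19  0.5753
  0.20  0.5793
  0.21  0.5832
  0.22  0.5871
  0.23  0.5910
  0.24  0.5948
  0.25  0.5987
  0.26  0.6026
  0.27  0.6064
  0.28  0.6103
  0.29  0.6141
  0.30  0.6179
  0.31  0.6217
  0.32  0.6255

$28.76

T = 1;  σ√T = 0.1700
d₁ = [ln(338/330) + (0.011 + ½·0.17²)·1] / (σ√T) = (0.0240 + 0.0255) / 0.1700 = 0.2906 which rounds to 0.29
d₂ = 0.2906 − 0.1700 = 0.1206 which rounds to 0.12
exp(−rT) = exp(−0.011·1) = 0.9891
N(d₁) = N(0.29) = 0.6141;  N(d₂) = N(0.12) = 0.5478
C = 338·0.6141 − 330·0.9891·0.5478 = 207.5658 − 178.8036 = 28.7622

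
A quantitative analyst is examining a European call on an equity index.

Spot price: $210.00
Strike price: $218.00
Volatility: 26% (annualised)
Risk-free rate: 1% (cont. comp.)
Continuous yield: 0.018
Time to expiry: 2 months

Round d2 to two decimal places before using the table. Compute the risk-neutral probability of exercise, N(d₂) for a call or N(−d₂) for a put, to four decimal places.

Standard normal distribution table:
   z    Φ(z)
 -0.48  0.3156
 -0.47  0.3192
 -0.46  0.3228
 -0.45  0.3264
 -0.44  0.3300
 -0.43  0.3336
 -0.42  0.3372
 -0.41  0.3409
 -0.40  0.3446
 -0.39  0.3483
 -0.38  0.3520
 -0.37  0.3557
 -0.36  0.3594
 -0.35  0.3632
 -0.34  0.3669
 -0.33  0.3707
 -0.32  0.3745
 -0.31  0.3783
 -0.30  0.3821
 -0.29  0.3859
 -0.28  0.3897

0.3372

T = 0.1667;  σ√T = 0.1061
ln(S/K) + (r − q + σ²/2)T = ln(210/218) + (0.01 − 0.018 + 0.26²/2)·0.1667 = -0.0374 + 0.0043 = -0.0331
d₁ = -0.0331 / 0.1061 = -0.3117 ≈ -0.31
d₂ = d₁ − σ√T = -0.3117 − 0.1061 = -0.4179 ≈ -0.42
Pr(exercise) under Q = N(d₂) = 0.3372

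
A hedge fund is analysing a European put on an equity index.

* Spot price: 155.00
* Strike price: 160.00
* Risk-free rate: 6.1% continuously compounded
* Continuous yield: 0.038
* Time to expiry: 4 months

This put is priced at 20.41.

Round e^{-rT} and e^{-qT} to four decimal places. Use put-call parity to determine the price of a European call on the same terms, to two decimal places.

exp(−qT) = exp(−0.038·0.3333) = 0.9874;  exp(−rT) = exp(−0.061·0.3333) = 0.9799
Put-call parity: C − P = S·e^(−qT) − K·e^(−rT) = 155·0.9874 − 160·0.9799 = 153.0470 − 156.7840 = -3.7370
C = P + (C − P) = 20.41 + (-3.7370) = 16.6730

16.67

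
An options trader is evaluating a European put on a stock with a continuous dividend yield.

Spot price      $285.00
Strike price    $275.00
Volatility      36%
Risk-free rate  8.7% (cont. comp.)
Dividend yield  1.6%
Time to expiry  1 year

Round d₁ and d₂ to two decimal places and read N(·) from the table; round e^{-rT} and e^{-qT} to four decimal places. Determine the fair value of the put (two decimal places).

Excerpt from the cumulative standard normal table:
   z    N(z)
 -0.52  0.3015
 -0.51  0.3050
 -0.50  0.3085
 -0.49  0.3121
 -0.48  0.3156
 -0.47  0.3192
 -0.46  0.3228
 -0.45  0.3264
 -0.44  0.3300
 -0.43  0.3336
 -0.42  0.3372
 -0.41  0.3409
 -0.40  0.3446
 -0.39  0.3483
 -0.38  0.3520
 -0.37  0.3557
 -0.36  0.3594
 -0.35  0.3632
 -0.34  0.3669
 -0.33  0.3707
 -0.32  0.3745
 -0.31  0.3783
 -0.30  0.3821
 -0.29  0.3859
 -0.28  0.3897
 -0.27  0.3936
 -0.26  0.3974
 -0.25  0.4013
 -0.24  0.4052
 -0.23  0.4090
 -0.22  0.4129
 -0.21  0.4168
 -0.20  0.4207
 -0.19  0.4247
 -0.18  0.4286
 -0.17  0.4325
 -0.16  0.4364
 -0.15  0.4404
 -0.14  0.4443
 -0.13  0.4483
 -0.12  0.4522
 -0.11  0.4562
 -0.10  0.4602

$25.48

T = 1;  σ√T = 0.3600
d₁ = [ln(285/275) + (0.087 − 0.016 + 0.36²/2)·1] / 0.3600 = [0.0357 + 0.1358] / 0.3600 = 0.4764 → 0.48
d₂ = d₁ − σ√T = 0.4764 − 0.3600 = 0.1164 → 0.12
e^(−qT) = e^(−0.016·1) = 0.9841;  e^(−rT) = e^(−0.087·1) = 0.9167
P = 275·0.9167·N(-0.12) − 285·0.9841·N(-0.48) = 275·0.9167·0.4522 − 285·0.9841·0.3156 = 113.9962 − 88.5159 = 25.4804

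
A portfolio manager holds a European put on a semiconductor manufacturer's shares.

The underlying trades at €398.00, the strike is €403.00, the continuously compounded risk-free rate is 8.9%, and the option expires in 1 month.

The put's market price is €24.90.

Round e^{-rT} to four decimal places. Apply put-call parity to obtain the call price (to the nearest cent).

e^(−rT) = e^(−0.089·0.08333) = 0.9926
Put-call parity: C − P = S − K·e^(−rT) = 398 − 403·0.9926 = 398 − 400.0178 = -2.0178
C = P + (C − P) = 24.90 + (-2.0178) = 22.8822

€22.88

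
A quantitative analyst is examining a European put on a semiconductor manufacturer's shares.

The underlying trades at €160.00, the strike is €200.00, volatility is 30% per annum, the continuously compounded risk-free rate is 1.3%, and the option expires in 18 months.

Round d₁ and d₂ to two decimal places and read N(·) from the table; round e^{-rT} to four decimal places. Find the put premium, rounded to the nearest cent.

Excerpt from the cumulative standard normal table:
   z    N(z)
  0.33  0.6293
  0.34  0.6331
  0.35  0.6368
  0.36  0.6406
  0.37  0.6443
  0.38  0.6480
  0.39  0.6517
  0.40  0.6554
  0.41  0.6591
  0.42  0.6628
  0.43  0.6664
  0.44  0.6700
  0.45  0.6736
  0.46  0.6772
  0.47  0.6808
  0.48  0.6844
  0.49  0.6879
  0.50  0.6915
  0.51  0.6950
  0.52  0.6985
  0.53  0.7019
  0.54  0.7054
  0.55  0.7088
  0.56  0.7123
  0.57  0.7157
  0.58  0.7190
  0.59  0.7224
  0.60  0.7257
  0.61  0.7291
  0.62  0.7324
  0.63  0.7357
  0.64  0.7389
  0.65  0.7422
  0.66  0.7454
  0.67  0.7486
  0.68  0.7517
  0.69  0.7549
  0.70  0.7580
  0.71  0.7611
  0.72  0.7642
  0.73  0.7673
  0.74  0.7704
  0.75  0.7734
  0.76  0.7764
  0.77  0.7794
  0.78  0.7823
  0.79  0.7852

€48.02

σ√T = 0.3·√1.5 = 0.3674
d₁ = [ln(160/200) + (0.013 + 0.3²/2)·1.5] / 0.3674 = [-0.2231 + 0.0870] / 0.3674 = -0.3705 ⇒ -0.37
d₂ = d₁ − σ√T = -0.3705 − 0.3674 = -0.7380 ⇒ -0.74
exp(−rT) = exp(−0.013·1.5) = 0.9807
N(−d₂) = N(0.74) = 0.7704;  N(−d₁) = N(0.37) = 0.6443
P = 200·0.9807·0.7704 − 160·0.6443 = 151.1063 − 103.0880 = 48.0183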